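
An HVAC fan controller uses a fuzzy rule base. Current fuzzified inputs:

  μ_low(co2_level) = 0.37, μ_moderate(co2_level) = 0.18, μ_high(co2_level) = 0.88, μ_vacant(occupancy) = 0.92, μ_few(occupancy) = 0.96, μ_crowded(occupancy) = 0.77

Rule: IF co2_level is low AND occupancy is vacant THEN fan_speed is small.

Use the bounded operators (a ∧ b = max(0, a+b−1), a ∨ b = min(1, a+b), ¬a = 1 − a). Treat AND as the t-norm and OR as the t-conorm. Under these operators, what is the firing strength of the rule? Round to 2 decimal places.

firing strength: low=0.37, vacant=0.92; AND[max(0, a+b−1)] → w = 0.29

0.29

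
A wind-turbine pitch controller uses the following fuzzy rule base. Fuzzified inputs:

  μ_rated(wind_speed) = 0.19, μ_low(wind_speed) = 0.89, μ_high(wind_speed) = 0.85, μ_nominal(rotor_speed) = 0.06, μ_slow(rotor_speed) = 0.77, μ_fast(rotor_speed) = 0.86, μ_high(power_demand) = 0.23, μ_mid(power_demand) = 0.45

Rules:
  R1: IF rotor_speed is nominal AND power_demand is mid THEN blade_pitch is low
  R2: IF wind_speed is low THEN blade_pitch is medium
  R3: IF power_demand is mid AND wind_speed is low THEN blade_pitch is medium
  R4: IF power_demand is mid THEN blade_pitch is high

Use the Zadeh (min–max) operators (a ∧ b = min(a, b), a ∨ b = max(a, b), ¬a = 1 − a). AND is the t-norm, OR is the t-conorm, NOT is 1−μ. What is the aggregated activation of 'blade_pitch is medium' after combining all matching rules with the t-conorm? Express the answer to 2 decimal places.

0.89

R1: nominal=0.06, mid=0.45; AND[min(a, b)] → w = 0.06
R2: low=0.89 → w = 0.89
R3: mid=0.45, low=0.89; AND[min(a, b)] → w = 0.45
R4: mid=0.45 → w = 0.45
Rules with consequent 'medium': {R2, R3} → strengths 0.89, 0.45
Aggregate via t-conorm [max(a, b)]: 0.89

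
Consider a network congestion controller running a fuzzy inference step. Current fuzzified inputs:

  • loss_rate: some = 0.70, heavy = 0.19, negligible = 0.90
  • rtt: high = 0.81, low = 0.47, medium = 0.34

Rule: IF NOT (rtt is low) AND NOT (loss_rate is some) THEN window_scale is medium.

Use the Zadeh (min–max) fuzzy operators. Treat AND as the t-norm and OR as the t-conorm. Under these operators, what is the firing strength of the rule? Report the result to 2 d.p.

0.30

firing strength: ¬low=1−0.47=0.53, ¬some=1−0.70=0.30; AND[min(a, b)] → w = 0.30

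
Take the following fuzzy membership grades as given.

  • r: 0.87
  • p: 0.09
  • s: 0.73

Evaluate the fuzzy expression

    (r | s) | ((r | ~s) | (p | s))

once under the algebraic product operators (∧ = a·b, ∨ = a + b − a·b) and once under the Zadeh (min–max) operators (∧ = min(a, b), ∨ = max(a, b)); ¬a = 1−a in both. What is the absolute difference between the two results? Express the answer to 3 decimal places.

Under algebraic product:
  r | s = a + b − a·b on (0.8700, 0.7300) = 0.9649
  ~s = 1 − 0.7300 = 0.2700
  r | ~s = a + b − a·b on (0.8700, 0.2700) = 0.9051
  p | s = a + b − a·b on (0.0900, 0.7300) = 0.7543
  (r | ~s) | (p | s) = a + b − a·b on (0.9051, 0.7543) = 0.9767
  (r | s) | ((r | ~s) | (p | s)) = a + b − a·b on (0.9649, 0.9767) = 0.9992
  → value = 0.9992
Under Zadeh (min–max):
  r | s = max(a, b) on (0.87, 0.73) = 0.87
  ~s = 1 − 0.73 = 0.27
  r | ~s = max(a, b) on (0.87, 0.27) = 0.87
  p | s = max(a, b) on (0.09, 0.73) = 0.73
  (r | ~s) | (p | s) = max(a, b) on (0.87, 0.73) = 0.87
  (r | s) | ((r | ~s) | (p | s)) = max(a, b) on (0.87, 0.87) = 0.87
  → value = 0.8700
|0.9992 − 0.8700| = 0.129

0.129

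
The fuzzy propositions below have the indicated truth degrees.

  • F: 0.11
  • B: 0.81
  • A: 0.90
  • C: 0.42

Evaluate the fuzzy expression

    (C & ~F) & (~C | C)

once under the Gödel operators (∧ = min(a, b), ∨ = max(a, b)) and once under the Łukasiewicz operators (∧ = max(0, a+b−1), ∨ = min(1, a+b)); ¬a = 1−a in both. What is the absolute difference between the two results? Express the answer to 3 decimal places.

0.110

Under Gödel:
  ~F = 1 − 0.11 = 0.89
  C & ~F = min(a, b) on (0.42, 0.89) = 0.42
  ~C = 1 − 0.42 = 0.58
  ~C | C = max(a, b) on (0.58, 0.42) = 0.58
  (C & ~F) & (~C | C) = min(a, b) on (0.42, 0.58) = 0.42
  → value = 0.4200
Under Łukasiewicz:
  ~F = 1 − 0.11 = 0.89
  C & ~F = max(0, a+b−1) on (0.42, 0.89) = 0.31
  ~C = 1 − 0.42 = 0.58
  ~C | C = min(1, a+b) on (0.58, 0.42) = 1.00
  (C & ~F) & (~C | C) = max(0, a+b−1) on (0.31, 1.00) = 0.31
  → value = 0.3100
|0.4200 − 0.3100| = 0.110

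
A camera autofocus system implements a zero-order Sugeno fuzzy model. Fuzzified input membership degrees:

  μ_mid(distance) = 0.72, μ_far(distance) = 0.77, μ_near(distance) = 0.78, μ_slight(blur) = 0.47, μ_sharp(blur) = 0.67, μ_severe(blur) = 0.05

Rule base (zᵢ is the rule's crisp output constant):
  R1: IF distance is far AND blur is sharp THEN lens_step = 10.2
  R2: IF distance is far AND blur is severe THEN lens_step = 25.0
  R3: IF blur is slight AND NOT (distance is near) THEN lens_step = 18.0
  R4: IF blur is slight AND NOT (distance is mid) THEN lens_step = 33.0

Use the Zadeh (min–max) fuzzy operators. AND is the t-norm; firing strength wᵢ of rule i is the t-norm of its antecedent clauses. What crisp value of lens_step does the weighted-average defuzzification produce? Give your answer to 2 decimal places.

17.45

R1 (z=10.2): far=0.77, sharp=0.67; AND[min(a, b)] → w = 0.67
R2 (z=25.0): far=0.77, severe=0.05; AND[min(a, b)] → w = 0.05
R3 (z=18.0): slight=0.47, ¬near=1−0.78=0.22; AND[min(a, b)] → w = 0.22
R4 (z=33.0): slight=0.47, ¬mid=1−0.72=0.28; AND[min(a, b)] → w = 0.28
Weighted average = (0.67·10.2 + 0.05·25.0 + 0.22·18.0 + 0.28·33.0) / (0.67 + 0.05 + 0.22 + 0.28)
  = 21.2840 / 1.2200 = 17.45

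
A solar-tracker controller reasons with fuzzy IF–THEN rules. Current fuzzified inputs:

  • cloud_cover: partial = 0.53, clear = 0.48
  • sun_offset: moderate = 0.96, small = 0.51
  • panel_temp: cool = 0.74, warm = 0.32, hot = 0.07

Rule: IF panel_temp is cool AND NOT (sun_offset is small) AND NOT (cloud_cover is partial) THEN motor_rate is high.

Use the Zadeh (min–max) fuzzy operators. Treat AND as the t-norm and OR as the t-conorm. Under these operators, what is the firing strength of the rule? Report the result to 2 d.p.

0.47

firing strength: cool=0.74, ¬small=1−0.51=0.49, ¬partial=1−0.53=0.47; AND[min(a, b)] → w = 0.47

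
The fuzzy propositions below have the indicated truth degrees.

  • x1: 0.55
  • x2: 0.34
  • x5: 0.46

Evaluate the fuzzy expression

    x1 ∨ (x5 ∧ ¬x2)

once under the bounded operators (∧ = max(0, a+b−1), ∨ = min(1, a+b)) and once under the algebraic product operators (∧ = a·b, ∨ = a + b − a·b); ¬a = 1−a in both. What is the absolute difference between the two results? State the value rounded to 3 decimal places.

0.017

Under bounded:
  ¬x2 = 1 − 0.34 = 0.66
  x5 ∧ ¬x2 = max(0, a+b−1) on (0.46, 0.66) = 0.12
  x1 ∨ (x5 ∧ ¬x2) = min(1, a+b) on (0.55, 0.12) = 0.67
  → value = 0.6700
Under algebraic product:
  ¬x2 = 1 − 0.3400 = 0.6600
  x5 ∧ ¬x2 = a·b on (0.4600, 0.6600) = 0.3036
  x1 ∨ (x5 ∧ ¬x2) = a + b − a·b on (0.5500, 0.3036) = 0.6866
  → value = 0.6866
|0.6700 − 0.6866| = 0.017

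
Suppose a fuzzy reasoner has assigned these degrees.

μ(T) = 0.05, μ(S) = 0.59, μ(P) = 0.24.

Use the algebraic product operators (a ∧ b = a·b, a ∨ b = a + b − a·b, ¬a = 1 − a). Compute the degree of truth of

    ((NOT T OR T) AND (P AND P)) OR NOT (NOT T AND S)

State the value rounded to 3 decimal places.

NOT T = 1 − 0.0500 = 0.9500
NOT T OR T = a + b − a·b on (0.9500, 0.0500) = 0.9525
P AND P = a·b on (0.2400, 0.2400) = 0.0576
(NOT T OR T) AND (P AND P) = a·b on (0.9525, 0.0576) = 0.0549
NOT T = 1 − 0.0500 = 0.9500
NOT T AND S = a·b on (0.9500, 0.5900) = 0.5605
NOT (NOT T AND S) = 1 − 0.5605 = 0.4395
((NOT T OR T) AND (P AND P)) OR NOT (NOT T AND S) = a + b − a·b on (0.0549, 0.4395) = 0.4703

0.470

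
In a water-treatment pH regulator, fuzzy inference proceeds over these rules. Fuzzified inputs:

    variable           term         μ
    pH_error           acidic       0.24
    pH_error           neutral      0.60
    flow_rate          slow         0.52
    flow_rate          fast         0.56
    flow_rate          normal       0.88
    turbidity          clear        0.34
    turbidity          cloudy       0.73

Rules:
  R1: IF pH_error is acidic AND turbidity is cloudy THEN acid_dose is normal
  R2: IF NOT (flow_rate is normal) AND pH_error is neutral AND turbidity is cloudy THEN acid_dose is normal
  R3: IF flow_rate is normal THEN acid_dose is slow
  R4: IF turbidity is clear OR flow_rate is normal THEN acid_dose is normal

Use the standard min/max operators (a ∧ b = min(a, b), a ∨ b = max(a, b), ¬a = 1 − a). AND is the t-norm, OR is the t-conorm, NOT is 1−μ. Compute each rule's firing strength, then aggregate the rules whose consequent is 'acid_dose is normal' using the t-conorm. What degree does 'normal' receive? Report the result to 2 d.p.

0.88

R1: acidic=0.24, cloudy=0.73; AND[min(a, b)] → w = 0.24
R2: ¬normal=1−0.88=0.12, neutral=0.60, cloudy=0.73; AND[min(a, b)] → w = 0.12
R3: normal=0.88 → w = 0.88
R4: clear=0.34, normal=0.88; OR[max(a, b)] → w = 0.88
Rules with consequent 'normal': {R1, R2, R4} → strengths 0.24, 0.12, 0.88
Aggregate via t-conorm [max(a, b)]: 0.88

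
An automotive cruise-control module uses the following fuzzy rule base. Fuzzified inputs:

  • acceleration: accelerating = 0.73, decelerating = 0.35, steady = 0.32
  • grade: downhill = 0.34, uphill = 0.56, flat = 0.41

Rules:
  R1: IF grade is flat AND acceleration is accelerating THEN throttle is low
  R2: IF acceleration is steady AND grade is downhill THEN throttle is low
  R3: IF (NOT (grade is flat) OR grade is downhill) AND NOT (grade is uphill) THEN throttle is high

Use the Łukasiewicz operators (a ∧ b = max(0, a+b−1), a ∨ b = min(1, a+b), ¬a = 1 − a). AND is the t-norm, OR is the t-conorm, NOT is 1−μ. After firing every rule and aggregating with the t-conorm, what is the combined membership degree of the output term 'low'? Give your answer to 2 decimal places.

0.14

R1: flat=0.41, accelerating=0.73; AND[max(0, a+b−1)] → w = 0.14
R2: steady=0.32, downhill=0.34; AND[max(0, a+b−1)] → w = 0.00
R3: (¬flat=1−0.41=0.59 OR downhill=0.34) = 0.93; AND[max(0, a+b−1)] with ¬uphill=1−0.56=0.44 → w = 0.37
Rules with consequent 'low': {R1, R2} → strengths 0.14, 0.00
Aggregate via t-conorm [min(1, a+b)]: 0.14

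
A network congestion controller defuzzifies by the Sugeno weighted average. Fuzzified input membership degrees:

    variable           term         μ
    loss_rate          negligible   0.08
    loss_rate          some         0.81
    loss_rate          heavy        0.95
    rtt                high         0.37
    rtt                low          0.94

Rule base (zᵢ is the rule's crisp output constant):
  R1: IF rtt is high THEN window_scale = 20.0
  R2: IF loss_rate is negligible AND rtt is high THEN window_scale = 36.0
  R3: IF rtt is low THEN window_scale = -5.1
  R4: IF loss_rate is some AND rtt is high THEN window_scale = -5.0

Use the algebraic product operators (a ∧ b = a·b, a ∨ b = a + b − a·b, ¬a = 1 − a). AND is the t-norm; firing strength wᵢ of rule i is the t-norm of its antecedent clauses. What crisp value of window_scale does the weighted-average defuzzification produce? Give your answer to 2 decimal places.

R1 (z=20.0): high=0.37 → w = 0.3700
R2 (z=36.0): negligible=0.08, high=0.37; AND[a·b] → w = 0.0296
R3 (z=-5.1): low=0.94 → w = 0.9400
R4 (z=-5.0): some=0.81, high=0.37; AND[a·b] → w = 0.2997
Weighted average = (0.3700·20.0 + 0.0296·36.0 + 0.9400·-5.1 + 0.2997·-5.0) / (0.3700 + 0.0296 + 0.9400 + 0.2997)
  = 2.1731 / 1.6393 = 1.33

1.33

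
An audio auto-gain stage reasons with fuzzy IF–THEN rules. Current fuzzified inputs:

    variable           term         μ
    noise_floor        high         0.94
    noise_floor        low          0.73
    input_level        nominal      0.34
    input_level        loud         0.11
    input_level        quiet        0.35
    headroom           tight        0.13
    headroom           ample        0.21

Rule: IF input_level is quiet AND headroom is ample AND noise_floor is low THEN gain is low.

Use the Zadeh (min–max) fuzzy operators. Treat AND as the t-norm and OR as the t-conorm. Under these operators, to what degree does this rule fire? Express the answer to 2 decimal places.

0.21

firing strength: quiet=0.35, ample=0.21, low=0.73; AND[min(a, b)] → w = 0.21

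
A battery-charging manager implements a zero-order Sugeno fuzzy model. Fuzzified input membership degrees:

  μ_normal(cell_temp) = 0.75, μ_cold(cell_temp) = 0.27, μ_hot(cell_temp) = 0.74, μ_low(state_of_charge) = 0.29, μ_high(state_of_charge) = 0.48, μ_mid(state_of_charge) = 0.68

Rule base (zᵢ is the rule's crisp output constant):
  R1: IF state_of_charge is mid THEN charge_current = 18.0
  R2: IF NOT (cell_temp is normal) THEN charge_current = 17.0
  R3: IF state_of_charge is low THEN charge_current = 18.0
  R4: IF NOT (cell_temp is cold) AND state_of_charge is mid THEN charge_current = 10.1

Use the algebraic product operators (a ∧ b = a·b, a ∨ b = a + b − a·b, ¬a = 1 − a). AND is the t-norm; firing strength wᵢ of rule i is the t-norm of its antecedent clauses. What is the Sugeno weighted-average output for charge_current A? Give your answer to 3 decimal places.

R1 (z=18.0): mid=0.68 → w = 0.6800
R2 (z=17.0): ¬normal=1−0.75=0.25 → w = 0.2500
R3 (z=18.0): low=0.29 → w = 0.2900
R4 (z=10.1): ¬cold=1−0.27=0.73, mid=0.68; AND[a·b] → w = 0.4964
Weighted average = (0.6800·18.0 + 0.2500·17.0 + 0.2900·18.0 + 0.4964·10.1) / (0.6800 + 0.2500 + 0.2900 + 0.4964)
  = 26.7236 / 1.7164 = 15.570

15.570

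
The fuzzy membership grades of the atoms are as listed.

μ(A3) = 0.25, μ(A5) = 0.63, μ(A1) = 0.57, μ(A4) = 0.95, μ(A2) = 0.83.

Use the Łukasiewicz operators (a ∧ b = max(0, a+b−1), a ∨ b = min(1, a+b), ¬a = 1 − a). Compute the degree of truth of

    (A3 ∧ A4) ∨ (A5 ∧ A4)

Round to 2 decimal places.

0.78

A3 ∧ A4 = max(0, a+b−1) on (0.25, 0.95) = 0.20
A5 ∧ A4 = max(0, a+b−1) on (0.63, 0.95) = 0.58
(A3 ∧ A4) ∨ (A5 ∧ A4) = min(1, a+b) on (0.20, 0.58) = 0.78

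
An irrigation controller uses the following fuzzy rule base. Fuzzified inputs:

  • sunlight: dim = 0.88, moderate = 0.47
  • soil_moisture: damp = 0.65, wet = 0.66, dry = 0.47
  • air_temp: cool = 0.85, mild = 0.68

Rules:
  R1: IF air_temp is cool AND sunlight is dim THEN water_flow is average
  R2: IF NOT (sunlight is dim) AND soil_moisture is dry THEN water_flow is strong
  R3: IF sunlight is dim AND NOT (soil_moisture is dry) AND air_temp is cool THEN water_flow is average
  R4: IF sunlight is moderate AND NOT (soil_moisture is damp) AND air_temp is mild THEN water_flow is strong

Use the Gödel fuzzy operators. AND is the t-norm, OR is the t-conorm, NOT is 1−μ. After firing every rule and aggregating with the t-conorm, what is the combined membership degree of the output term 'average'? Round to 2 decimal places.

0.85

R1: cool=0.85, dim=0.88; AND[min(a, b)] → w = 0.85
R2: ¬dim=1−0.88=0.12, dry=0.47; AND[min(a, b)] → w = 0.12
R3: dim=0.88, ¬dry=1−0.47=0.53, cool=0.85; AND[min(a, b)] → w = 0.53
R4: moderate=0.47, ¬damp=1−0.65=0.35, mild=0.68; AND[min(a, b)] → w = 0.35
Rules with consequent 'average': {R1, R3} → strengths 0.85, 0.53
Aggregate via t-conorm [max(a, b)]: 0.85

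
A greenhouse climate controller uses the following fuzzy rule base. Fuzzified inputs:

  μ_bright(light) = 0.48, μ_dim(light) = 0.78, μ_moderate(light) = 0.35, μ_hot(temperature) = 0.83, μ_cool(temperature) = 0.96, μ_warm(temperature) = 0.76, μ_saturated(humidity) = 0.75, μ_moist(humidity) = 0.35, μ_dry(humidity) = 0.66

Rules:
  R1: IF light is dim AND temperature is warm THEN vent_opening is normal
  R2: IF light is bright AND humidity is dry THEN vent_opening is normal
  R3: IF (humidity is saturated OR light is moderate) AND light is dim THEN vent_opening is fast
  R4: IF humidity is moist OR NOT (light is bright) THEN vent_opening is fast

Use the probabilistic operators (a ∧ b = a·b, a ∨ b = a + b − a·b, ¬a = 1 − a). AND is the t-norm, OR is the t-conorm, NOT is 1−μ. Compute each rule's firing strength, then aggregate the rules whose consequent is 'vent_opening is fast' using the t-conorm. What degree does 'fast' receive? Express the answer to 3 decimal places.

0.892

R1: dim=0.78, warm=0.76; AND[a·b] → w = 0.5928
R2: bright=0.48, dry=0.66; AND[a·b] → w = 0.3168
R3: (saturated=0.75 OR moderate=0.35) = 0.8375; AND[a·b] with dim=0.78 → w = 0.6533
R4: moist=0.35, ¬bright=1−0.48=0.52; OR[a + b − a·b] → w = 0.6880
Rules with consequent 'fast': {R3, R4} → strengths 0.6533, 0.6880
Aggregate via t-conorm [a + b − a·b]: 0.8918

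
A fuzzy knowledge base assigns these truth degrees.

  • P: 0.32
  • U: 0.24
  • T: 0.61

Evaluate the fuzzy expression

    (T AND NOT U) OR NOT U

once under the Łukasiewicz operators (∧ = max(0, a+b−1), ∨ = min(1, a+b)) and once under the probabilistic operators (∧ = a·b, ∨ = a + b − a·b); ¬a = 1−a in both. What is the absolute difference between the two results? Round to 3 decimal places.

0.129

Under Łukasiewicz:
  NOT U = 1 − 0.24 = 0.76
  T AND NOT U = max(0, a+b−1) on (0.61, 0.76) = 0.37
  NOT U = 1 − 0.24 = 0.76
  (T AND NOT U) OR NOT U = min(1, a+b) on (0.37, 0.76) = 1.00
  → value = 1.0000
Under probabilistic:
  NOT U = 1 − 0.2400 = 0.7600
  T AND NOT U = a·b on (0.6100, 0.7600) = 0.4636
  NOT U = 1 − 0.2400 = 0.7600
  (T AND NOT U) OR NOT U = a + b − a·b on (0.4636, 0.7600) = 0.8713
  → value = 0.8713
|1.0000 − 0.8713| = 0.129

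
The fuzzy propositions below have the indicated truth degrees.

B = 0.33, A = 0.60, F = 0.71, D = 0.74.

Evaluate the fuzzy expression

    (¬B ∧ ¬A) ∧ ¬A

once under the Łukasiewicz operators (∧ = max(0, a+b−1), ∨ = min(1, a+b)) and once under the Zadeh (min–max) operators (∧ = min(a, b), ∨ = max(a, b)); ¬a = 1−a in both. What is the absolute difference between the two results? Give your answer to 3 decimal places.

Under Łukasiewicz:
  ¬B = 1 − 0.33 = 0.67
  ¬A = 1 − 0.60 = 0.40
  ¬B ∧ ¬A = max(0, a+b−1) on (0.67, 0.40) = 0.07
  ¬A = 1 − 0.60 = 0.40
  (¬B ∧ ¬A) ∧ ¬A = max(0, a+b−1) on (0.07, 0.40) = 0.00
  → value = 0.0000
Under Zadeh (min–max):
  ¬B = 1 − 0.33 = 0.67
  ¬A = 1 − 0.60 = 0.40
  ¬B ∧ ¬A = min(a, b) on (0.67, 0.40) = 0.40
  ¬A = 1 − 0.60 = 0.40
  (¬B ∧ ¬A) ∧ ¬A = min(a, b) on (0.40, 0.40) = 0.40
  → value = 0.4000
|0.0000 − 0.4000| = 0.400

0.400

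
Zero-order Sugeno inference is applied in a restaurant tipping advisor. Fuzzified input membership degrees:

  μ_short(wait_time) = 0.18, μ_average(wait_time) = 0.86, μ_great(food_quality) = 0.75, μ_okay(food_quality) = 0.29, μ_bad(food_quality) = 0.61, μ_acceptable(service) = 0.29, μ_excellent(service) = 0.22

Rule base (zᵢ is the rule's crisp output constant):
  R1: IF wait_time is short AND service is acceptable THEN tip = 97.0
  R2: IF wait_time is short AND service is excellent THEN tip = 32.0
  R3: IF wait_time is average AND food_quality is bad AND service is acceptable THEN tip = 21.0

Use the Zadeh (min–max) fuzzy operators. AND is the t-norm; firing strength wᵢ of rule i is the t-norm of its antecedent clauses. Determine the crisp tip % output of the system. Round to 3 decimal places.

45.092

R1 (z=97.0): short=0.18, acceptable=0.29; AND[min(a, b)] → w = 0.18
R2 (z=32.0): short=0.18, excellent=0.22; AND[min(a, b)] → w = 0.18
R3 (z=21.0): average=0.86, bad=0.61, acceptable=0.29; AND[min(a, b)] → w = 0.29
Weighted average = (0.18·97.0 + 0.18·32.0 + 0.29·21.0) / (0.18 + 0.18 + 0.29)
  = 29.3100 / 0.6500 = 45.092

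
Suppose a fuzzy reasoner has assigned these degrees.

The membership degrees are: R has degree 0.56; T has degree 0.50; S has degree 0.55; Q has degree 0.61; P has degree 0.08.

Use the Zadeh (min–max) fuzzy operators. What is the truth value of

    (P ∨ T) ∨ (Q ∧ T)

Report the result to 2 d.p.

0.50

P ∨ T = max(a, b) on (0.08, 0.50) = 0.50
Q ∧ T = min(a, b) on (0.61, 0.50) = 0.50
(P ∨ T) ∨ (Q ∧ T) = max(a, b) on (0.50, 0.50) = 0.50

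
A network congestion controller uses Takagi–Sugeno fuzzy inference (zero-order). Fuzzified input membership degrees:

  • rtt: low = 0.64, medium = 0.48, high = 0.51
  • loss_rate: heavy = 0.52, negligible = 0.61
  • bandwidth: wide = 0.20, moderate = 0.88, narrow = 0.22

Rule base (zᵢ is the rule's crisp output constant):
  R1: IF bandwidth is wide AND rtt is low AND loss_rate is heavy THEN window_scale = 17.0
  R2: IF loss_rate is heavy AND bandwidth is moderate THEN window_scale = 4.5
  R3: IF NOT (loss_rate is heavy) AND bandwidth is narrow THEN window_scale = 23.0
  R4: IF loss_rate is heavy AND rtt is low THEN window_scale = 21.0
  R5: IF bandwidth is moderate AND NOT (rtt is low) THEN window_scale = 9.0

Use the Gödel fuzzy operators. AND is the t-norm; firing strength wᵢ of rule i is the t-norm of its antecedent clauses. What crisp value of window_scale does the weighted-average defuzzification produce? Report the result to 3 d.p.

13.714

R1 (z=17.0): wide=0.20, low=0.64, heavy=0.52; AND[min(a, b)] → w = 0.20
R2 (z=4.5): heavy=0.52, moderate=0.88; AND[min(a, b)] → w = 0.52
R3 (z=23.0): ¬heavy=1−0.52=0.48, narrow=0.22; AND[min(a, b)] → w = 0.22
R4 (z=21.0): heavy=0.52, low=0.64; AND[min(a, b)] → w = 0.52
R5 (z=9.0): moderate=0.88, ¬low=1−0.64=0.36; AND[min(a, b)] → w = 0.36
Weighted average = (0.20·17.0 + 0.52·4.5 + 0.22·23.0 + 0.52·21.0 + 0.36·9.0) / (0.20 + 0.52 + 0.22 + 0.52 + 0.36)
  = 24.9600 / 1.8200 = 13.714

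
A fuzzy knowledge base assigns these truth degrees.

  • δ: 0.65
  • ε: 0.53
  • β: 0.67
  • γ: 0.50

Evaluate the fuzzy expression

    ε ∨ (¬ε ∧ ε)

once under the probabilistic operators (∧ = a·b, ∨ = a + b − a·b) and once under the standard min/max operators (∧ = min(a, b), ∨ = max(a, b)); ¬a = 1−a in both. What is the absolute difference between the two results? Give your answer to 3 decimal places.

Under probabilistic:
  ¬ε = 1 − 0.5300 = 0.4700
  ¬ε ∧ ε = a·b on (0.4700, 0.5300) = 0.2491
  ε ∨ (¬ε ∧ ε) = a + b − a·b on (0.5300, 0.2491) = 0.6471
  → value = 0.6471
Under standard min/max:
  ¬ε = 1 − 0.53 = 0.47
  ¬ε ∧ ε = min(a, b) on (0.47, 0.53) = 0.47
  ε ∨ (¬ε ∧ ε) = max(a, b) on (0.53, 0.47) = 0.53
  → value = 0.5300
|0.6471 − 0.5300| = 0.117

0.117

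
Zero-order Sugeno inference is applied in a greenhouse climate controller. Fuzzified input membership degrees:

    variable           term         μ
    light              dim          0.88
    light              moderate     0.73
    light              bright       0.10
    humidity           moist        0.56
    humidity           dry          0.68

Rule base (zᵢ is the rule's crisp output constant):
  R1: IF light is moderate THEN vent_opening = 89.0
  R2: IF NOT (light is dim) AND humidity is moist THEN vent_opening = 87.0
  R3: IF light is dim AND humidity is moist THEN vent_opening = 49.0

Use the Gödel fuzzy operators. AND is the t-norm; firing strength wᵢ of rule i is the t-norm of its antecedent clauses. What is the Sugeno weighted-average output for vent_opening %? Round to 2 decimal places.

R1 (z=89.0): moderate=0.73 → w = 0.73
R2 (z=87.0): ¬dim=1−0.88=0.12, moist=0.56; AND[min(a, b)] → w = 0.12
R3 (z=49.0): dim=0.88, moist=0.56; AND[min(a, b)] → w = 0.56
Weighted average = (0.73·89.0 + 0.12·87.0 + 0.56·49.0) / (0.73 + 0.12 + 0.56)
  = 102.8500 / 1.4100 = 72.94

72.94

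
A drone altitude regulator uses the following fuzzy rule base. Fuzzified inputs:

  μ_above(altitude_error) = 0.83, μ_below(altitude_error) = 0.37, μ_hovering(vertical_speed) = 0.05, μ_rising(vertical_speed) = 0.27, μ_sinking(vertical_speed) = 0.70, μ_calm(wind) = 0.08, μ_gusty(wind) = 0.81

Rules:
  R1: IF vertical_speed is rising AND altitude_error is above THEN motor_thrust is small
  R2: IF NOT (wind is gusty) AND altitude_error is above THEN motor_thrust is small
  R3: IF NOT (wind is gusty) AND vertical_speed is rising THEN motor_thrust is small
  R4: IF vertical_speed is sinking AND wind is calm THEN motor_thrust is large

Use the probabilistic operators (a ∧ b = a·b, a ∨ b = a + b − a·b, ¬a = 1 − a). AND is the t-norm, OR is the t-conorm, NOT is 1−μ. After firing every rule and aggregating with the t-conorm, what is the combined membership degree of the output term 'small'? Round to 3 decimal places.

0.380

R1: rising=0.27, above=0.83; AND[a·b] → w = 0.2241
R2: ¬gusty=1−0.81=0.19, above=0.83; AND[a·b] → w = 0.1577
R3: ¬gusty=1−0.81=0.19, rising=0.27; AND[a·b] → w = 0.0513
R4: sinking=0.70, calm=0.08; AND[a·b] → w = 0.0560
Rules with consequent 'small': {R1, R2, R3} → strengths 0.2241, 0.1577, 0.0513
Aggregate via t-conorm [a + b − a·b]: 0.3800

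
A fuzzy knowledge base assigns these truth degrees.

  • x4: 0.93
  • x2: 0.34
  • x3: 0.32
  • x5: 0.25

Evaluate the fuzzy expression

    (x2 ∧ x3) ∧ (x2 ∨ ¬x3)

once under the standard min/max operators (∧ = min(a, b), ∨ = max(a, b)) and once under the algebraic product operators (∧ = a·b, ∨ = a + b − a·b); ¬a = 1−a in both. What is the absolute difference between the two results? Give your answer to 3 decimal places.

Under standard min/max:
  x2 ∧ x3 = min(a, b) on (0.34, 0.32) = 0.32
  ¬x3 = 1 − 0.32 = 0.68
  x2 ∨ ¬x3 = max(a, b) on (0.34, 0.68) = 0.68
  (x2 ∧ x3) ∧ (x2 ∨ ¬x3) = min(a, b) on (0.32, 0.68) = 0.32
  → value = 0.3200
Under algebraic product:
  x2 ∧ x3 = a·b on (0.3400, 0.3200) = 0.1088
  ¬x3 = 1 − 0.3200 = 0.6800
  x2 ∨ ¬x3 = a + b − a·b on (0.3400, 0.6800) = 0.7888
  (x2 ∧ x3) ∧ (x2 ∨ ¬x3) = a·b on (0.1088, 0.7888) = 0.0858
  → value = 0.0858
|0.3200 − 0.0858| = 0.234

0.234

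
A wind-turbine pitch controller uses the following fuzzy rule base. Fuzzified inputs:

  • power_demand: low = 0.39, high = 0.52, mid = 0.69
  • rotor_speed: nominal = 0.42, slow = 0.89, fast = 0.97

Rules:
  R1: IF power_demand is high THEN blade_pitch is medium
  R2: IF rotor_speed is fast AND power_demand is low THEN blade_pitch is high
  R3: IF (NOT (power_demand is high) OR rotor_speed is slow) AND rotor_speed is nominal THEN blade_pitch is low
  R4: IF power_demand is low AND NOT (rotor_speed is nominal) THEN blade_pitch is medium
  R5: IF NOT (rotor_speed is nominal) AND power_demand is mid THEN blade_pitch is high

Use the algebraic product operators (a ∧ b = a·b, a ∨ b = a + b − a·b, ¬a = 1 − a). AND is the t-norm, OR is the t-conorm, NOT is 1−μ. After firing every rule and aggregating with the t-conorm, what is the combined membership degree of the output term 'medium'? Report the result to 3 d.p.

R1: high=0.52 → w = 0.5200
R2: fast=0.97, low=0.39; AND[a·b] → w = 0.3783
R3: (¬high=1−0.52=0.48 OR slow=0.89) = 0.9428; AND[a·b] with nominal=0.42 → w = 0.3960
R4: low=0.39, ¬nominal=1−0.42=0.58; AND[a·b] → w = 0.2262
R5: ¬nominal=1−0.42=0.58, mid=0.69; AND[a·b] → w = 0.4002
Rules with consequent 'medium': {R1, R4} → strengths 0.5200, 0.2262
Aggregate via t-conorm [a + b − a·b]: 0.6286

0.629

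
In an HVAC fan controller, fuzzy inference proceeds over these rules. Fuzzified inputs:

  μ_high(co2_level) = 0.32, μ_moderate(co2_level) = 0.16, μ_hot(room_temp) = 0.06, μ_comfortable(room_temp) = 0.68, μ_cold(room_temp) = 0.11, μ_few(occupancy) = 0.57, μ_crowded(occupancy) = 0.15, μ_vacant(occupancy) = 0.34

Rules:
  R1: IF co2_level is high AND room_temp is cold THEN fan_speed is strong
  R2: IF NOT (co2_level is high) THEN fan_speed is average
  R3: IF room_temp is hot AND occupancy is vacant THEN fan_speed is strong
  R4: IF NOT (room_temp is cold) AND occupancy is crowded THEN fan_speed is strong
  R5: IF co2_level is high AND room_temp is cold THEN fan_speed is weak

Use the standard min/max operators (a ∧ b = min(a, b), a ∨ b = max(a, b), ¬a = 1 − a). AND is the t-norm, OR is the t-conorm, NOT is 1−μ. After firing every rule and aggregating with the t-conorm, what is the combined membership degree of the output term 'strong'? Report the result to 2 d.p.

0.15

R1: high=0.32, cold=0.11; AND[min(a, b)] → w = 0.11
R2: ¬high=1−0.32=0.68 → w = 0.68
R3: hot=0.06, vacant=0.34; AND[min(a, b)] → w = 0.06
R4: ¬cold=1−0.11=0.89, crowded=0.15; AND[min(a, b)] → w = 0.15
R5: high=0.32, cold=0.11; AND[min(a, b)] → w = 0.11
Rules with consequent 'strong': {R1, R3, R4} → strengths 0.11, 0.06, 0.15
Aggregate via t-conorm [max(a, b)]: 0.15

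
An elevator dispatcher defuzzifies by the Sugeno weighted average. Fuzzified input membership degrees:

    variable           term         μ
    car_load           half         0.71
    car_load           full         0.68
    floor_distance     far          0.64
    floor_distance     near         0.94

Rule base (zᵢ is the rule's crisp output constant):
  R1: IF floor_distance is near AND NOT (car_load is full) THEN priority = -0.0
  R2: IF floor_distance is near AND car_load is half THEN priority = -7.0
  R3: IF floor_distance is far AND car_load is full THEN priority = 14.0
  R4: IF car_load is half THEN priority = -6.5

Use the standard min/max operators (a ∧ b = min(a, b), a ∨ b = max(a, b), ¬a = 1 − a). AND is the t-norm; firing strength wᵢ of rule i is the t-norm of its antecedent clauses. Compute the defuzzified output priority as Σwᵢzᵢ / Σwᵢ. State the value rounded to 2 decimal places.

-0.26

R1 (z=-0.0): near=0.94, ¬full=1−0.68=0.32; AND[min(a, b)] → w = 0.32
R2 (z=-7.0): near=0.94, half=0.71; AND[min(a, b)] → w = 0.71
R3 (z=14.0): far=0.64, full=0.68; AND[min(a, b)] → w = 0.64
R4 (z=-6.5): half=0.71 → w = 0.71
Weighted average = (0.32·-0.0 + 0.71·-7.0 + 0.64·14.0 + 0.71·-6.5) / (0.32 + 0.71 + 0.64 + 0.71)
  = -0.6250 / 2.3800 = -0.26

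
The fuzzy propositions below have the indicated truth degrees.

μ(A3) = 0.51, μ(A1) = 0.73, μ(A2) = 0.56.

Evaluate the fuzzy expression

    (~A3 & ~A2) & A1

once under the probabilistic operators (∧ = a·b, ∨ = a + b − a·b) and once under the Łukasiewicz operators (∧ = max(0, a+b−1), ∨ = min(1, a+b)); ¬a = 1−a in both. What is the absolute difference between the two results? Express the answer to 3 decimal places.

0.157

Under probabilistic:
  ~A3 = 1 − 0.5100 = 0.4900
  ~A2 = 1 − 0.5600 = 0.4400
  ~A3 & ~A2 = a·b on (0.4900, 0.4400) = 0.2156
  (~A3 & ~A2) & A1 = a·b on (0.2156, 0.7300) = 0.1574
  → value = 0.1574
Under Łukasiewicz:
  ~A3 = 1 − 0.51 = 0.49
  ~A2 = 1 − 0.56 = 0.44
  ~A3 & ~A2 = max(0, a+b−1) on (0.49, 0.44) = 0.00
  (~A3 & ~A2) & A1 = max(0, a+b−1) on (0.00, 0.73) = 0.00
  → value = 0.0000
|0.1574 − 0.0000| = 0.157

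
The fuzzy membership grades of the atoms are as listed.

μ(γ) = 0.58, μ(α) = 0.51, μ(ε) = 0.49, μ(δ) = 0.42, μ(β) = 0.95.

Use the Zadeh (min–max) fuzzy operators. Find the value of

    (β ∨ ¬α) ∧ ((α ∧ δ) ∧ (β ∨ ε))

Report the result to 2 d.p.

0.42

¬α = 1 − 0.51 = 0.49
β ∨ ¬α = max(a, b) on (0.95, 0.49) = 0.95
α ∧ δ = min(a, b) on (0.51, 0.42) = 0.42
β ∨ ε = max(a, b) on (0.95, 0.49) = 0.95
(α ∧ δ) ∧ (β ∨ ε) = min(a, b) on (0.42, 0.95) = 0.42
(β ∨ ¬α) ∧ ((α ∧ δ) ∧ (β ∨ ε)) = min(a, b) on (0.95, 0.42) = 0.42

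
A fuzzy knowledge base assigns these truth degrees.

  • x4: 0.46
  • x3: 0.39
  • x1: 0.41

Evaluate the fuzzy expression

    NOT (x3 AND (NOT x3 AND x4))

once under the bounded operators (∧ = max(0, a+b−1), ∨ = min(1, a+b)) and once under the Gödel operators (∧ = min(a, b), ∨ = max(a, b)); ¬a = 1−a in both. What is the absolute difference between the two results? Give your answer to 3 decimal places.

Under bounded:
  NOT x3 = 1 − 0.39 = 0.61
  NOT x3 AND x4 = max(0, a+b−1) on (0.61, 0.46) = 0.07
  x3 AND (NOT x3 AND x4) = max(0, a+b−1) on (0.39, 0.07) = 0.00
  NOT (x3 AND (NOT x3 AND x4)) = 1 − 0.00 = 1.00
  → value = 1.0000
Under Gödel:
  NOT x3 = 1 − 0.39 = 0.61
  NOT x3 AND x4 = min(a, b) on (0.61, 0.46) = 0.46
  x3 AND (NOT x3 AND x4) = min(a, b) on (0.39, 0.46) = 0.39
  NOT (x3 AND (NOT x3 AND x4)) = 1 − 0.39 = 0.61
  → value = 0.6100
|1.0000 − 0.6100| = 0.390

0.390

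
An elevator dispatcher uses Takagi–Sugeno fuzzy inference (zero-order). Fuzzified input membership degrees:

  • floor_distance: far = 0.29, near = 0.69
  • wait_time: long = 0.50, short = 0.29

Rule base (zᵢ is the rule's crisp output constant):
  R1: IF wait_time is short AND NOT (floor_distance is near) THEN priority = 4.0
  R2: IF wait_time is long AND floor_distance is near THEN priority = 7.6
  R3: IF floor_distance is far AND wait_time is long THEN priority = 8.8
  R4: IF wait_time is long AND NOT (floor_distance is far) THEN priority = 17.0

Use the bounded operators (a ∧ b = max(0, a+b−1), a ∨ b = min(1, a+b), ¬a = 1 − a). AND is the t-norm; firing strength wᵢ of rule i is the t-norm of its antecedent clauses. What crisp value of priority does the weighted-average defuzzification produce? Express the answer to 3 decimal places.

12.535

R1 (z=4.0): short=0.29, ¬near=1−0.69=0.31; AND[max(0, a+b−1)] → w = 0.00
R2 (z=7.6): long=0.50, near=0.69; AND[max(0, a+b−1)] → w = 0.19
R3 (z=8.8): far=0.29, long=0.50; AND[max(0, a+b−1)] → w = 0.00
R4 (z=17.0): long=0.50, ¬far=1−0.29=0.71; AND[max(0, a+b−1)] → w = 0.21
Weighted average = (0.00·4.0 + 0.19·7.6 + 0.00·8.8 + 0.21·17.0) / (0.00 + 0.19 + 0.00 + 0.21)
  = 5.0140 / 0.4000 = 12.535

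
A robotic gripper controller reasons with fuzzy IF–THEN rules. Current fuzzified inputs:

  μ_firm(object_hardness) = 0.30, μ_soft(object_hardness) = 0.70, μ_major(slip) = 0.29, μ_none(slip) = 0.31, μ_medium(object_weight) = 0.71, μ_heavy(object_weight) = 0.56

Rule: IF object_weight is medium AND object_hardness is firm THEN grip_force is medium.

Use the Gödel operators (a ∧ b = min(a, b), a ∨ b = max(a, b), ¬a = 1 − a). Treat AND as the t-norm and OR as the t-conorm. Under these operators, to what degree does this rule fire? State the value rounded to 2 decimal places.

firing strength: medium=0.71, firm=0.30; AND[min(a, b)] → w = 0.30

0.30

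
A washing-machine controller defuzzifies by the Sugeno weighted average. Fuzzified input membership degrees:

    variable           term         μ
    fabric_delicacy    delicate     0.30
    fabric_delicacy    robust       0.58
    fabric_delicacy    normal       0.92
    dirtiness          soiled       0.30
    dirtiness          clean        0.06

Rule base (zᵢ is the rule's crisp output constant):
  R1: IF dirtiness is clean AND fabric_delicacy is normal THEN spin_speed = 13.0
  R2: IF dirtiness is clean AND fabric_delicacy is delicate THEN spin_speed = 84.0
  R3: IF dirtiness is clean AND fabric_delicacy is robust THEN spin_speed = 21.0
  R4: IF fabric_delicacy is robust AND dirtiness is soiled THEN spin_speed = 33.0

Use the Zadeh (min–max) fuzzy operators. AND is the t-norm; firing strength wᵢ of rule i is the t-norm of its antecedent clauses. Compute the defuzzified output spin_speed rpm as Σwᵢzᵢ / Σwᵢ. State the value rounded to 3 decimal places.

R1 (z=13.0): clean=0.06, normal=0.92; AND[min(a, b)] → w = 0.06
R2 (z=84.0): clean=0.06, delicate=0.30; AND[min(a, b)] → w = 0.06
R3 (z=21.0): clean=0.06, robust=0.58; AND[min(a, b)] → w = 0.06
R4 (z=33.0): robust=0.58, soiled=0.30; AND[min(a, b)] → w = 0.30
Weighted average = (0.06·13.0 + 0.06·84.0 + 0.06·21.0 + 0.30·33.0) / (0.06 + 0.06 + 0.06 + 0.30)
  = 16.9800 / 0.4800 = 35.375

35.375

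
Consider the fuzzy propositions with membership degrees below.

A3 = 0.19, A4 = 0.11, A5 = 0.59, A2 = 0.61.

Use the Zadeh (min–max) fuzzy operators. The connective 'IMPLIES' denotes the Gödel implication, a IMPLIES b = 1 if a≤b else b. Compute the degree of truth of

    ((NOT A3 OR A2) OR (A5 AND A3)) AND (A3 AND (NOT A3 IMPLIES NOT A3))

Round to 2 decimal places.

0.19

NOT A3 = 1 − 0.19 = 0.81
NOT A3 OR A2 = max(a, b) on (0.81, 0.61) = 0.81
A5 AND A3 = min(a, b) on (0.59, 0.19) = 0.19
(NOT A3 OR A2) OR (A5 AND A3) = max(a, b) on (0.81, 0.19) = 0.81
NOT A3 = 1 − 0.19 = 0.81
NOT A3 = 1 − 0.19 = 0.81
NOT A3 IMPLIES NOT A3  [Gödel: 1 if a≤b else b] with a=0.81, b=0.81 → 1.00
A3 AND (NOT A3 IMPLIES NOT A3) = min(a, b) on (0.19, 1.00) = 0.19
((NOT A3 OR A2) OR (A5 AND A3)) AND (A3 AND (NOT A3 IMPLIES NOT A3)) = min(a, b) on (0.81, 0.19) = 0.19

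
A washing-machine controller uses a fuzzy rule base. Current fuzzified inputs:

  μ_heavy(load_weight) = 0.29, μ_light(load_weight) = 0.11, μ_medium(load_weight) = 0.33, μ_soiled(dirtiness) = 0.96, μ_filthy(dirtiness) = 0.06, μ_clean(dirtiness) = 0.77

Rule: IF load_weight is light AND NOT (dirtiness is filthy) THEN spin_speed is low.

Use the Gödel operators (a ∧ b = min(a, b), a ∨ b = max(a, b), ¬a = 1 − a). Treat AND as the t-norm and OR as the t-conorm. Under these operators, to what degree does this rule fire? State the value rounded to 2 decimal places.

0.11

firing strength: light=0.11, ¬filthy=1−0.06=0.94; AND[min(a, b)] → w = 0.11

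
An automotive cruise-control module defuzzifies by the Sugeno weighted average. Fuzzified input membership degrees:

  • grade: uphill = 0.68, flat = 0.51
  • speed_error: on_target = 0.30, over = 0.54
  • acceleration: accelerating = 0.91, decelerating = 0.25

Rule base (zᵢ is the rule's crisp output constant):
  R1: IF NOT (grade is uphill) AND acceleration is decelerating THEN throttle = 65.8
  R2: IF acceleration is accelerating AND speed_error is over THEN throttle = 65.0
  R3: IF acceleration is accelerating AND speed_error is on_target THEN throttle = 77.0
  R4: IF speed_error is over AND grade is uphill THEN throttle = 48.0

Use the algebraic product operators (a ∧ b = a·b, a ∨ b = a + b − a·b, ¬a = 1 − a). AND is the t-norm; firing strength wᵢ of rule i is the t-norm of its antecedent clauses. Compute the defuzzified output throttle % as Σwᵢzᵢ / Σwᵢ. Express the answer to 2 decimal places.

R1 (z=65.8): ¬uphill=1−0.68=0.32, decelerating=0.25; AND[a·b] → w = 0.0800
R2 (z=65.0): accelerating=0.91, over=0.54; AND[a·b] → w = 0.4914
R3 (z=77.0): accelerating=0.91, on_target=0.30; AND[a·b] → w = 0.2730
R4 (z=48.0): over=0.54, uphill=0.68; AND[a·b] → w = 0.3672
Weighted average = (0.0800·65.8 + 0.4914·65.0 + 0.2730·77.0 + 0.3672·48.0) / (0.0800 + 0.4914 + 0.2730 + 0.3672)
  = 75.8516 / 1.2116 = 62.60

62.60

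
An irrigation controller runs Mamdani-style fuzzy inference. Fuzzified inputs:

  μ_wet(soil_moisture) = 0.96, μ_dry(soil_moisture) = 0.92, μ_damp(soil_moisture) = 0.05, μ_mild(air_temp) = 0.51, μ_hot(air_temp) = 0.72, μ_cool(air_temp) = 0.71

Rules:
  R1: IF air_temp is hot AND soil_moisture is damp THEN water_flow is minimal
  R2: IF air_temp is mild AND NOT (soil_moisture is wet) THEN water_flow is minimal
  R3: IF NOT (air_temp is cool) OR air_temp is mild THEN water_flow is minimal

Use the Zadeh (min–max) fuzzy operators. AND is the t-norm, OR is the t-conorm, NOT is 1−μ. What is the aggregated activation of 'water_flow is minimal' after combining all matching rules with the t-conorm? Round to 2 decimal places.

0.51

R1: hot=0.72, damp=0.05; AND[min(a, b)] → w = 0.05
R2: mild=0.51, ¬wet=1−0.96=0.04; AND[min(a, b)] → w = 0.04
R3: ¬cool=1−0.71=0.29, mild=0.51; OR[max(a, b)] → w = 0.51
Rules with consequent 'minimal': {R1, R2, R3} → strengths 0.05, 0.04, 0.51
Aggregate via t-conorm [max(a, b)]: 0.51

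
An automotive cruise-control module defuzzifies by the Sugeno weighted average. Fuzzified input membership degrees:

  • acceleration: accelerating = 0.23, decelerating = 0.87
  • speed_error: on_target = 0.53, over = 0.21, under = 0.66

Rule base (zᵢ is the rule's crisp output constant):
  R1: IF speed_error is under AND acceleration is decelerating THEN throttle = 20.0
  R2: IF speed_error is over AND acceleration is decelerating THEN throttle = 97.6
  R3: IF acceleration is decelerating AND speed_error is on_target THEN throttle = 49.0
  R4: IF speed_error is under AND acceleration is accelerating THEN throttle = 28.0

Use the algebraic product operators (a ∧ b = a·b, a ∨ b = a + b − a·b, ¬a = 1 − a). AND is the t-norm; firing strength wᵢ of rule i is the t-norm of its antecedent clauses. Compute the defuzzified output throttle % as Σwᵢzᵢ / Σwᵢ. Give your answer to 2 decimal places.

41.00

R1 (z=20.0): under=0.66, decelerating=0.87; AND[a·b] → w = 0.5742
R2 (z=97.6): over=0.21, decelerating=0.87; AND[a·b] → w = 0.1827
R3 (z=49.0): decelerating=0.87, on_target=0.53; AND[a·b] → w = 0.4611
R4 (z=28.0): under=0.66, accelerating=0.23; AND[a·b] → w = 0.1518
Weighted average = (0.5742·20.0 + 0.1827·97.6 + 0.4611·49.0 + 0.1518·28.0) / (0.5742 + 0.1827 + 0.4611 + 0.1518)
  = 56.1598 / 1.3698 = 41.00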